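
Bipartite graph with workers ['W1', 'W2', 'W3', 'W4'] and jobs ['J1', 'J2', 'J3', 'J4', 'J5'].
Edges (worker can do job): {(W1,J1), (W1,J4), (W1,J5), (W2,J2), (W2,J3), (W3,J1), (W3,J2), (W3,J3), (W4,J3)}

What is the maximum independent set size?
Maximum independent set = 5

By König's theorem:
- Min vertex cover = Max matching = 4
- Max independent set = Total vertices - Min vertex cover
- Max independent set = 9 - 4 = 5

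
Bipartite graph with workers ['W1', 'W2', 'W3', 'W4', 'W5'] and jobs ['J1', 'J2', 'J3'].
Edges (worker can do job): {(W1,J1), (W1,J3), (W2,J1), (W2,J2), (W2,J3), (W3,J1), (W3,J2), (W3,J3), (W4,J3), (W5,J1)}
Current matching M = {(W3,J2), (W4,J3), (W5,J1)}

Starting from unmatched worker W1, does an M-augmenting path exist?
No augmenting path from W1

Alternating search from W1 reaches jobs: {J1, J3}.
Every reachable job is already matched in M, and following those matched edges back to workers exposes no further unvisited jobs.
No M-augmenting path from W1 exists.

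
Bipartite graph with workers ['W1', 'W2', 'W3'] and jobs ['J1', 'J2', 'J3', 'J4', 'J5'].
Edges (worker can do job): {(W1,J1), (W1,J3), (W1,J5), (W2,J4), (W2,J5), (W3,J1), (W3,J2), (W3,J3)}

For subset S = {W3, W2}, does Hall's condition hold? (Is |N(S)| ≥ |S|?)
Yes: |N(S)| = 5, |S| = 2

Subset S = {W3, W2}
Neighbors N(S) = {J1, J2, J3, J4, J5}

|N(S)| = 5, |S| = 2
Hall's condition: |N(S)| ≥ |S| is satisfied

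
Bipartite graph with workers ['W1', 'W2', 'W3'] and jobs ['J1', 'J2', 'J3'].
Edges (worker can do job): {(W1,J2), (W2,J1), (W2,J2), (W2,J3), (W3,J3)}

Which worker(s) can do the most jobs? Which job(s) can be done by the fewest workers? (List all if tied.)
Most versatile: W2 (3 jobs); Least covered: J1 (1 workers)

Worker degrees (jobs they can do): W1:1, W2:3, W3:1
Job degrees (workers who can do it): J1:1, J2:2, J3:2

Maximum worker degree is 3, achieved by: W2
Minimum job degree is 1, achieved by: J1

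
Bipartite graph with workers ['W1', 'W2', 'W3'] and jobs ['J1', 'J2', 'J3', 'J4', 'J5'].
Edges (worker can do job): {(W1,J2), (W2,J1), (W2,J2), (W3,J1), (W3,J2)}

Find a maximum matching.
Matching: {(W1,J2), (W3,J1)}

Maximum matching (size 2):
  W1 → J2
  W3 → J1

Each worker is assigned to at most one job, and each job to at most one worker.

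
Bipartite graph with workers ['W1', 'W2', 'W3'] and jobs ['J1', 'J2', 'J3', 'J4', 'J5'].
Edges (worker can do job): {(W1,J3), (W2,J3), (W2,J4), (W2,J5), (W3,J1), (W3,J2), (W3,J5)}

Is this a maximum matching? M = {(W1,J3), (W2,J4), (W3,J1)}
Yes, size 3 is maximum

Proposed matching has size 3.
Maximum matching size for this graph: 3.

This is a maximum matching.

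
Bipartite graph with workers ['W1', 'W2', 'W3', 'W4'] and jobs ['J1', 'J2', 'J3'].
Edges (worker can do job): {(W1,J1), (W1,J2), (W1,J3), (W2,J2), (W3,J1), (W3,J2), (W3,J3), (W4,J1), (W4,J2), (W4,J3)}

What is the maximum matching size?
Maximum matching size = 3

Maximum matching: {(W1,J1), (W3,J2), (W4,J3)}
Size: 3

This assigns 3 workers to 3 distinct jobs.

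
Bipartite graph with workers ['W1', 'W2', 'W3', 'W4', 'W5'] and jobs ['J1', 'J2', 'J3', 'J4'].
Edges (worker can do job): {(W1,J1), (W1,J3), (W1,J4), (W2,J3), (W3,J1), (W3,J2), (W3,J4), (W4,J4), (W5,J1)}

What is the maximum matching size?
Maximum matching size = 4

Maximum matching: {(W1,J3), (W3,J2), (W4,J4), (W5,J1)}
Size: 4

This assigns 4 workers to 4 distinct jobs.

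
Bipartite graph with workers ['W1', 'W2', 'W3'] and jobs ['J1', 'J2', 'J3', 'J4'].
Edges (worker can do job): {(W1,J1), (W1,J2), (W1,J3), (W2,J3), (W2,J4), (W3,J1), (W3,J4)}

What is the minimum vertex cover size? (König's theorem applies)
Minimum vertex cover size = 3

By König's theorem: in bipartite graphs,
min vertex cover = max matching = 3

Maximum matching has size 3, so minimum vertex cover also has size 3.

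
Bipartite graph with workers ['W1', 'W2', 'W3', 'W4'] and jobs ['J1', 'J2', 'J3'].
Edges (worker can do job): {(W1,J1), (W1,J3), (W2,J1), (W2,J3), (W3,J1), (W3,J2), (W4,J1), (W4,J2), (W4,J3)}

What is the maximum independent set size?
Maximum independent set = 4

By König's theorem:
- Min vertex cover = Max matching = 3
- Max independent set = Total vertices - Min vertex cover
- Max independent set = 7 - 3 = 4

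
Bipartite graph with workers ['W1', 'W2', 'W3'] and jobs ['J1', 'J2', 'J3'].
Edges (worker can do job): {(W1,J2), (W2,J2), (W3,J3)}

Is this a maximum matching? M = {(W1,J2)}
No, size 1 is not maximum

Proposed matching has size 1.
Maximum matching size for this graph: 2.

This is NOT maximum - can be improved to size 2.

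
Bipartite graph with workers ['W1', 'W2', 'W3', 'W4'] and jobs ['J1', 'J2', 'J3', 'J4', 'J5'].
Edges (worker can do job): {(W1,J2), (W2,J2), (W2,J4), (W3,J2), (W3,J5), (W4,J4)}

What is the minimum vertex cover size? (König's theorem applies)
Minimum vertex cover size = 3

By König's theorem: in bipartite graphs,
min vertex cover = max matching = 3

Maximum matching has size 3, so minimum vertex cover also has size 3.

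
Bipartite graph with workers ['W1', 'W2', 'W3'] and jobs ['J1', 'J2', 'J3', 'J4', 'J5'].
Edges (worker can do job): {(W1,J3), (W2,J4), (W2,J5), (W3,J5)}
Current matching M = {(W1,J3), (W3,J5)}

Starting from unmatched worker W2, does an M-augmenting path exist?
Yes: W2 → J4

An M-augmenting path alternates non-matching / matching edges, starting and ending at unmatched vertices.
Path: W2 → J4
(J4 is unmatched in M, so the path is augmenting.)
Flipping edges along this path would increase |M| from 2 to 3.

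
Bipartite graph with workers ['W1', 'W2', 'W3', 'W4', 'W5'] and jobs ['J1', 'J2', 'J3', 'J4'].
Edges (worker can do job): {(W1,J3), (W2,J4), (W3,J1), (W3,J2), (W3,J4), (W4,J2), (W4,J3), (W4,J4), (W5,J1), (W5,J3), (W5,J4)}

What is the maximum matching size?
Maximum matching size = 4

Maximum matching: {(W1,J3), (W3,J4), (W4,J2), (W5,J1)}
Size: 4

This assigns 4 workers to 4 distinct jobs.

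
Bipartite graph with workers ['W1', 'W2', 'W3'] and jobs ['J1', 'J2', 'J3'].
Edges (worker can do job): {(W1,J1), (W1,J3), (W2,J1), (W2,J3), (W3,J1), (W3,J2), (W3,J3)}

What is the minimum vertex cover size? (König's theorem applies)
Minimum vertex cover size = 3

By König's theorem: in bipartite graphs,
min vertex cover = max matching = 3

Maximum matching has size 3, so minimum vertex cover also has size 3.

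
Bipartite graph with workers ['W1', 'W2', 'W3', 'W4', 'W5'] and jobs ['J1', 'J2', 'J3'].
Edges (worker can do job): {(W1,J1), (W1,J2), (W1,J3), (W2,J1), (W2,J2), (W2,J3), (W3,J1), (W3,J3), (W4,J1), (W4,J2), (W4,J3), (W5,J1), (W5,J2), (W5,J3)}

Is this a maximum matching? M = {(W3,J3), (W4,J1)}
No, size 2 is not maximum

Proposed matching has size 2.
Maximum matching size for this graph: 3.

This is NOT maximum - can be improved to size 3.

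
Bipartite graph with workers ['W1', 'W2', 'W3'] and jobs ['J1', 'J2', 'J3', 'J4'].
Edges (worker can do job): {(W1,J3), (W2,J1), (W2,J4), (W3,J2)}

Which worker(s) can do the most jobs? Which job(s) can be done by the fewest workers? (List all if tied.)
Most versatile: W2 (2 jobs); Least covered: J1, J2, J3, J4 (1 workers)

Worker degrees (jobs they can do): W1:1, W2:2, W3:1
Job degrees (workers who can do it): J1:1, J2:1, J3:1, J4:1

Maximum worker degree is 2, achieved by: W2
Minimum job degree is 1, achieved by: J1, J2, J3, J4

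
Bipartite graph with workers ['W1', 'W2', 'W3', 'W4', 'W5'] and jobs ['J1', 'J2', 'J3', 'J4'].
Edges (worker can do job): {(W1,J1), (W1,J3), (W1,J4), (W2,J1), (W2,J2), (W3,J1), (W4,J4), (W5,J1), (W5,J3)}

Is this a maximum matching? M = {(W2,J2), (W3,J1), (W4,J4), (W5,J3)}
Yes, size 4 is maximum

Proposed matching has size 4.
Maximum matching size for this graph: 4.

This is a maximum matching.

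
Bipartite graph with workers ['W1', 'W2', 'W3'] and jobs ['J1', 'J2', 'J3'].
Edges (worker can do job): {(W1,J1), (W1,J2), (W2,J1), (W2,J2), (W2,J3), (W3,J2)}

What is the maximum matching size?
Maximum matching size = 3

Maximum matching: {(W1,J1), (W2,J3), (W3,J2)}
Size: 3

This assigns 3 workers to 3 distinct jobs.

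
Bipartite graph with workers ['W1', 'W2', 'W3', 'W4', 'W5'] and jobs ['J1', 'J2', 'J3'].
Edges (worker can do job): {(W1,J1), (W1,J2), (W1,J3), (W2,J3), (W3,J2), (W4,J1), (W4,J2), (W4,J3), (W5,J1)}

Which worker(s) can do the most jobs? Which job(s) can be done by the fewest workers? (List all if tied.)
Most versatile: W1, W4 (3 jobs); Least covered: J1, J2, J3 (3 workers)

Worker degrees (jobs they can do): W1:3, W2:1, W3:1, W4:3, W5:1
Job degrees (workers who can do it): J1:3, J2:3, J3:3

Maximum worker degree is 3, achieved by: W1, W4
Minimum job degree is 3, achieved by: J1, J2, J3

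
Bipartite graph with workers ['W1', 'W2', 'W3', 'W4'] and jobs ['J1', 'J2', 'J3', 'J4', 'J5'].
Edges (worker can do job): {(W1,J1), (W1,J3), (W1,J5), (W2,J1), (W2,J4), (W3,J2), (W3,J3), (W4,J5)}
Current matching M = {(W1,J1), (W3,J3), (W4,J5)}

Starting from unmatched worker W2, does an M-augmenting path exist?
Yes: W2 → J4

An M-augmenting path alternates non-matching / matching edges, starting and ending at unmatched vertices.
Path: W2 → J4
(J4 is unmatched in M, so the path is augmenting.)
Flipping edges along this path would increase |M| from 3 to 4.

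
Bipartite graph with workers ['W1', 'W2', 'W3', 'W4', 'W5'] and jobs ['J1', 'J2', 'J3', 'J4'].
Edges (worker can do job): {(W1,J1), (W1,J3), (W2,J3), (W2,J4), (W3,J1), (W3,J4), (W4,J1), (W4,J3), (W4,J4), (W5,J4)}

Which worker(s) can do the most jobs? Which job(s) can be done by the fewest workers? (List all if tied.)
Most versatile: W4 (3 jobs); Least covered: J2 (0 workers)

Worker degrees (jobs they can do): W1:2, W2:2, W3:2, W4:3, W5:1
Job degrees (workers who can do it): J1:3, J2:0, J3:3, J4:4

Maximum worker degree is 3, achieved by: W4
Minimum job degree is 0, achieved by: J2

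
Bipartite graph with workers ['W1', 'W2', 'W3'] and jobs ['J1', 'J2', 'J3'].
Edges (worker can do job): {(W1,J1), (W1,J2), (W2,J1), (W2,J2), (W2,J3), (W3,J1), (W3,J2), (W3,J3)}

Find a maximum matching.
Matching: {(W1,J2), (W2,J3), (W3,J1)}

Maximum matching (size 3):
  W1 → J2
  W2 → J3
  W3 → J1

Each worker is assigned to at most one job, and each job to at most one worker.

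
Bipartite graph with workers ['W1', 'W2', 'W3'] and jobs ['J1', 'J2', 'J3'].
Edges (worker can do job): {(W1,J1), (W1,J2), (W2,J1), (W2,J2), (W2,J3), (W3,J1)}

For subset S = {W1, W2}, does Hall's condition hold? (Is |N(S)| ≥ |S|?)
Yes: |N(S)| = 3, |S| = 2

Subset S = {W1, W2}
Neighbors N(S) = {J1, J2, J3}

|N(S)| = 3, |S| = 2
Hall's condition: |N(S)| ≥ |S| is satisfied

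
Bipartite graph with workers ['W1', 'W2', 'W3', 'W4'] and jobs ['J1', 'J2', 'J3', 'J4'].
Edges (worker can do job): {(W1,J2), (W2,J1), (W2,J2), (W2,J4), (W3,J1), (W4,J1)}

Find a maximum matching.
Matching: {(W1,J2), (W2,J4), (W4,J1)}

Maximum matching (size 3):
  W1 → J2
  W2 → J4
  W4 → J1

Each worker is assigned to at most one job, and each job to at most one worker.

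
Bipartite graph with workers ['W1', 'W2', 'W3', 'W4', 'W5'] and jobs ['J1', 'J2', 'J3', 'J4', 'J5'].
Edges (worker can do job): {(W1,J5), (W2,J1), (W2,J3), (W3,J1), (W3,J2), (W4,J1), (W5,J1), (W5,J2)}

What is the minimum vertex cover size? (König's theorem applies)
Minimum vertex cover size = 4

By König's theorem: in bipartite graphs,
min vertex cover = max matching = 4

Maximum matching has size 4, so minimum vertex cover also has size 4.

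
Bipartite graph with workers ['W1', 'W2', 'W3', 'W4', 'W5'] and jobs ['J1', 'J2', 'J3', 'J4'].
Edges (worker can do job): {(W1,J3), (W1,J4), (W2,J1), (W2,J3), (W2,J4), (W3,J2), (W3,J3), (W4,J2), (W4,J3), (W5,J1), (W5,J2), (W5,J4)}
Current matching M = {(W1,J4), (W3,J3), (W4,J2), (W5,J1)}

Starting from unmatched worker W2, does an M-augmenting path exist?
No augmenting path from W2

Alternating search from W2 reaches jobs: {J1, J2, J3, J4}.
Every reachable job is already matched in M, and following those matched edges back to workers exposes no further unvisited jobs.
No M-augmenting path from W2 exists.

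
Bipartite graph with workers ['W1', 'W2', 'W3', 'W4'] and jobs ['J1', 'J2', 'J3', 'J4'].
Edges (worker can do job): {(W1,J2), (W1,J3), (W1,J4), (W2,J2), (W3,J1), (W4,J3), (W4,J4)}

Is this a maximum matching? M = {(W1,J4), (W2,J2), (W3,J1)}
No, size 3 is not maximum

Proposed matching has size 3.
Maximum matching size for this graph: 4.

This is NOT maximum - can be improved to size 4.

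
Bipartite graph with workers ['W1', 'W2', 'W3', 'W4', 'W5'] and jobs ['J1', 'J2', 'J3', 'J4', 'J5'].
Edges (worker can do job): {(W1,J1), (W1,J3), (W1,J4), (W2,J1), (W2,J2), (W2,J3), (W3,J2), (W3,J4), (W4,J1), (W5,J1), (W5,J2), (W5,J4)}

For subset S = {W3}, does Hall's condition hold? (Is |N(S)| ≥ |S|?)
Yes: |N(S)| = 2, |S| = 1

Subset S = {W3}
Neighbors N(S) = {J2, J4}

|N(S)| = 2, |S| = 1
Hall's condition: |N(S)| ≥ |S| is satisfied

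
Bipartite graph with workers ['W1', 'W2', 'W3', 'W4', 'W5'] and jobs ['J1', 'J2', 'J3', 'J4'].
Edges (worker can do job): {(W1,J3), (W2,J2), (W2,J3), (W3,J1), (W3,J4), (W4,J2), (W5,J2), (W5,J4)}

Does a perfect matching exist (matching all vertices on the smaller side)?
Yes, perfect matching exists (size 4)

Perfect matching: {(W1,J3), (W3,J1), (W4,J2), (W5,J4)}
All 4 vertices on the smaller side are matched.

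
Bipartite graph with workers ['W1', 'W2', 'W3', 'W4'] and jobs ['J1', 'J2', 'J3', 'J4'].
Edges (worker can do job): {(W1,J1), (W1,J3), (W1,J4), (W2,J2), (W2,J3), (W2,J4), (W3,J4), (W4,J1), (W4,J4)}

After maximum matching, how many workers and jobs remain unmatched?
Unmatched: 0 workers, 0 jobs

Maximum matching size: 4
Workers: 4 total, 4 matched, 0 unmatched
Jobs: 4 total, 4 matched, 0 unmatched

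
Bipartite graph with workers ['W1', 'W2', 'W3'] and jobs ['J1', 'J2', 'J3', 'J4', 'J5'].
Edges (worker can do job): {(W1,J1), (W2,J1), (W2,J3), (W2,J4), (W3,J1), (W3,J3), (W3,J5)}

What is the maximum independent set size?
Maximum independent set = 5

By König's theorem:
- Min vertex cover = Max matching = 3
- Max independent set = Total vertices - Min vertex cover
- Max independent set = 8 - 3 = 5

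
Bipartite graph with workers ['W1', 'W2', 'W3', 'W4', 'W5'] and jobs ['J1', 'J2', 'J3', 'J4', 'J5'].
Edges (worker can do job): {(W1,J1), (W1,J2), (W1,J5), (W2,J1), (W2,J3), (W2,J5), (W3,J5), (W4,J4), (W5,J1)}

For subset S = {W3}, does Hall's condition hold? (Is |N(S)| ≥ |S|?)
Yes: |N(S)| = 1, |S| = 1

Subset S = {W3}
Neighbors N(S) = {J5}

|N(S)| = 1, |S| = 1
Hall's condition: |N(S)| ≥ |S| is satisfied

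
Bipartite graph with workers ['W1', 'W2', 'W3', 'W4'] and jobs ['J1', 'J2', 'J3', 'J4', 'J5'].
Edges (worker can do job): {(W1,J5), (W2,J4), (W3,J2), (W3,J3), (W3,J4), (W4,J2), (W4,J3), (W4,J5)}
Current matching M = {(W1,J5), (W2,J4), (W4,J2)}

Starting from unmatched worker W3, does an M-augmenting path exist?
Yes: W3 → J3

An M-augmenting path alternates non-matching / matching edges, starting and ending at unmatched vertices.
Path: W3 → J3
(J3 is unmatched in M, so the path is augmenting.)
Flipping edges along this path would increase |M| from 3 to 4.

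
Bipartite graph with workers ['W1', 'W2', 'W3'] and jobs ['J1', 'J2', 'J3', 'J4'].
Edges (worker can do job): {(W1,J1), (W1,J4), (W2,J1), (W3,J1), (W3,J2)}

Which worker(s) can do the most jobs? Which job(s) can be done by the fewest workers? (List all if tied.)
Most versatile: W1, W3 (2 jobs); Least covered: J3 (0 workers)

Worker degrees (jobs they can do): W1:2, W2:1, W3:2
Job degrees (workers who can do it): J1:3, J2:1, J3:0, J4:1

Maximum worker degree is 2, achieved by: W1, W3
Minimum job degree is 0, achieved by: J3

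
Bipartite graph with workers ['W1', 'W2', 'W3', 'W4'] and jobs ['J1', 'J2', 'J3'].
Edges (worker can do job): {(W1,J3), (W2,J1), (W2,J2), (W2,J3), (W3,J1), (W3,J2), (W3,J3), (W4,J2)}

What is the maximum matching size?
Maximum matching size = 3

Maximum matching: {(W2,J1), (W3,J3), (W4,J2)}
Size: 3

This assigns 3 workers to 3 distinct jobs.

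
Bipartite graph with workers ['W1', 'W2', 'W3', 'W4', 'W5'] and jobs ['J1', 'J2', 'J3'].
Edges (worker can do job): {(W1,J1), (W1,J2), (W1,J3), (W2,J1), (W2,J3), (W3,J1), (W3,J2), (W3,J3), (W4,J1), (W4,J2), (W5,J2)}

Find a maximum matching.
Matching: {(W1,J3), (W3,J2), (W4,J1)}

Maximum matching (size 3):
  W1 → J3
  W3 → J2
  W4 → J1

Each worker is assigned to at most one job, and each job to at most one worker.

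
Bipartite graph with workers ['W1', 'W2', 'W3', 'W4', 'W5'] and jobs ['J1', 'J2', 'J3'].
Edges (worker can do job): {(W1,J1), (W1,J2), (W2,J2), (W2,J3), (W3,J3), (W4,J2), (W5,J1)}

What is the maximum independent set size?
Maximum independent set = 5

By König's theorem:
- Min vertex cover = Max matching = 3
- Max independent set = Total vertices - Min vertex cover
- Max independent set = 8 - 3 = 5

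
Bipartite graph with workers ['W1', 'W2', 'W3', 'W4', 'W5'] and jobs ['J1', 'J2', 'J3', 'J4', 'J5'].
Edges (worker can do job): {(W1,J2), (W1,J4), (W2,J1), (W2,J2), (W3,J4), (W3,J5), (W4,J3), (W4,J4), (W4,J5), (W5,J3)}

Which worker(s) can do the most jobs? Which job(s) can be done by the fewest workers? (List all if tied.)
Most versatile: W4 (3 jobs); Least covered: J1 (1 workers)

Worker degrees (jobs they can do): W1:2, W2:2, W3:2, W4:3, W5:1
Job degrees (workers who can do it): J1:1, J2:2, J3:2, J4:3, J5:2

Maximum worker degree is 3, achieved by: W4
Minimum job degree is 1, achieved by: J1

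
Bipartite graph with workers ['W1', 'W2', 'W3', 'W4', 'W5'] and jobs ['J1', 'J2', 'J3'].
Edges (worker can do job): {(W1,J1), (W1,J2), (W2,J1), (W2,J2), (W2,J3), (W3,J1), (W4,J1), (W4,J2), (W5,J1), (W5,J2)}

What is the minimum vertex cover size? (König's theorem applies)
Minimum vertex cover size = 3

By König's theorem: in bipartite graphs,
min vertex cover = max matching = 3

Maximum matching has size 3, so minimum vertex cover also has size 3.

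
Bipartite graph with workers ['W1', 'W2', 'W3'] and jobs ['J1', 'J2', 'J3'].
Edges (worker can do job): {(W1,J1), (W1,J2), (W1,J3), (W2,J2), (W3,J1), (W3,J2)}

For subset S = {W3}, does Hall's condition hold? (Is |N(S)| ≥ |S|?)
Yes: |N(S)| = 2, |S| = 1

Subset S = {W3}
Neighbors N(S) = {J1, J2}

|N(S)| = 2, |S| = 1
Hall's condition: |N(S)| ≥ |S| is satisfied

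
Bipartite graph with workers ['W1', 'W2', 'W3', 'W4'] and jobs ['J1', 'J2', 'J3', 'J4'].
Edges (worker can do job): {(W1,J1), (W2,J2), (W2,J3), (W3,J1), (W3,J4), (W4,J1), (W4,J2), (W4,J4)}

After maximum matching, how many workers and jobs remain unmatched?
Unmatched: 0 workers, 0 jobs

Maximum matching size: 4
Workers: 4 total, 4 matched, 0 unmatched
Jobs: 4 total, 4 matched, 0 unmatched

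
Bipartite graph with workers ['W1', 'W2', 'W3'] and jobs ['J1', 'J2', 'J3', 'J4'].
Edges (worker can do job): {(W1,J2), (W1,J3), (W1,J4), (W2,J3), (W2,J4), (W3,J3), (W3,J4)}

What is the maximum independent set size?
Maximum independent set = 4

By König's theorem:
- Min vertex cover = Max matching = 3
- Max independent set = Total vertices - Min vertex cover
- Max independent set = 7 - 3 = 4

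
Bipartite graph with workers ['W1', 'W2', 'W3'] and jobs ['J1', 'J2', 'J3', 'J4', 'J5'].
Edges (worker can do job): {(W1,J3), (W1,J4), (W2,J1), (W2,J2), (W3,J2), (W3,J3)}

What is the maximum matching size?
Maximum matching size = 3

Maximum matching: {(W1,J4), (W2,J1), (W3,J3)}
Size: 3

This assigns 3 workers to 3 distinct jobs.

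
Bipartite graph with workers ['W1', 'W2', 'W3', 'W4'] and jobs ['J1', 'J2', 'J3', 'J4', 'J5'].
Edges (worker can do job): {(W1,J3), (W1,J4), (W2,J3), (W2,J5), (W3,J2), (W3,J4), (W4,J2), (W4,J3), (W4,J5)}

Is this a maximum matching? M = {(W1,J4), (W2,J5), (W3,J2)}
No, size 3 is not maximum

Proposed matching has size 3.
Maximum matching size for this graph: 4.

This is NOT maximum - can be improved to size 4.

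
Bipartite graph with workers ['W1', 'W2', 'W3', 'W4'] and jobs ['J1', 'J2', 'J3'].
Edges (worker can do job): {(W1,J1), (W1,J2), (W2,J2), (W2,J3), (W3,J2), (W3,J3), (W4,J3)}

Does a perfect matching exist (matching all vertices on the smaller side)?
Yes, perfect matching exists (size 3)

Perfect matching: {(W1,J1), (W3,J2), (W4,J3)}
All 3 vertices on the smaller side are matched.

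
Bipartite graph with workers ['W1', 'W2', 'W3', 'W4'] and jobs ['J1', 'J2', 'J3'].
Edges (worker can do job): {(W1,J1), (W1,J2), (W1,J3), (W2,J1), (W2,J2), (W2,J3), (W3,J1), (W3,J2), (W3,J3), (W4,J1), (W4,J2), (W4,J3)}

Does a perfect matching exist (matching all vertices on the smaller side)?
Yes, perfect matching exists (size 3)

Perfect matching: {(W1,J3), (W3,J2), (W4,J1)}
All 3 vertices on the smaller side are matched.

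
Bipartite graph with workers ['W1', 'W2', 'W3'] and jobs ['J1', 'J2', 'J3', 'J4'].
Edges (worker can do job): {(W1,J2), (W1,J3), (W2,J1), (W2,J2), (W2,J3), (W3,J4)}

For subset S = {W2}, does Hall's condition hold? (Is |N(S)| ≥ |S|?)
Yes: |N(S)| = 3, |S| = 1

Subset S = {W2}
Neighbors N(S) = {J1, J2, J3}

|N(S)| = 3, |S| = 1
Hall's condition: |N(S)| ≥ |S| is satisfied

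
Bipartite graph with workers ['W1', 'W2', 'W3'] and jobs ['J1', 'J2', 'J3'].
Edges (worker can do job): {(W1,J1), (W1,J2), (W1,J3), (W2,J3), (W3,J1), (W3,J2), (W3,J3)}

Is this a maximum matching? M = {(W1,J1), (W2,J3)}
No, size 2 is not maximum

Proposed matching has size 2.
Maximum matching size for this graph: 3.

This is NOT maximum - can be improved to size 3.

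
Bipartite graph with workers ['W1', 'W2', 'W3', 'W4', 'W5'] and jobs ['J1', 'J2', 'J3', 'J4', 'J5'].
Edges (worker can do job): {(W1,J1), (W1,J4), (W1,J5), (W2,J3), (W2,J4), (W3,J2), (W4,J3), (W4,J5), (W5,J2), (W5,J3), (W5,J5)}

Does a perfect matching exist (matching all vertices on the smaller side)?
Yes, perfect matching exists (size 5)

Perfect matching: {(W1,J1), (W2,J4), (W3,J2), (W4,J5), (W5,J3)}
All 5 vertices on the smaller side are matched.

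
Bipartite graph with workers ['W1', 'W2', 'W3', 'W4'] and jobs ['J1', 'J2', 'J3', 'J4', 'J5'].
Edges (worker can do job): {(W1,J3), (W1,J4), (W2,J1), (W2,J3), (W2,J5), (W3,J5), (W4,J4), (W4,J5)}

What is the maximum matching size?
Maximum matching size = 4

Maximum matching: {(W1,J3), (W2,J1), (W3,J5), (W4,J4)}
Size: 4

This assigns 4 workers to 4 distinct jobs.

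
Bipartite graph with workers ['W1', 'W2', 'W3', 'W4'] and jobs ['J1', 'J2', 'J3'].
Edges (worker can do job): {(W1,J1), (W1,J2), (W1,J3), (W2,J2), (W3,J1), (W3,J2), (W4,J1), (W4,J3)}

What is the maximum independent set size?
Maximum independent set = 4

By König's theorem:
- Min vertex cover = Max matching = 3
- Max independent set = Total vertices - Min vertex cover
- Max independent set = 7 - 3 = 4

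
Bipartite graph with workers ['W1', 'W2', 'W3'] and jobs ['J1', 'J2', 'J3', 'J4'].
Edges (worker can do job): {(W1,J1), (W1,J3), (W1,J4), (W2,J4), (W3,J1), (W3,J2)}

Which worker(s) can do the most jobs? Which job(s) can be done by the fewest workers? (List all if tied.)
Most versatile: W1 (3 jobs); Least covered: J2, J3 (1 workers)

Worker degrees (jobs they can do): W1:3, W2:1, W3:2
Job degrees (workers who can do it): J1:2, J2:1, J3:1, J4:2

Maximum worker degree is 3, achieved by: W1
Minimum job degree is 1, achieved by: J2, J3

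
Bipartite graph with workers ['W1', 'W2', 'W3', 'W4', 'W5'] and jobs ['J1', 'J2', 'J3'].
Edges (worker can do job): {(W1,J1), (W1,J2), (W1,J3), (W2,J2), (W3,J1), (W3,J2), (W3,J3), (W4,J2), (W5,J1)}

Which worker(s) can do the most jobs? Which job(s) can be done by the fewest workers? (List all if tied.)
Most versatile: W1, W3 (3 jobs); Least covered: J3 (2 workers)

Worker degrees (jobs they can do): W1:3, W2:1, W3:3, W4:1, W5:1
Job degrees (workers who can do it): J1:3, J2:4, J3:2

Maximum worker degree is 3, achieved by: W1, W3
Minimum job degree is 2, achieved by: J3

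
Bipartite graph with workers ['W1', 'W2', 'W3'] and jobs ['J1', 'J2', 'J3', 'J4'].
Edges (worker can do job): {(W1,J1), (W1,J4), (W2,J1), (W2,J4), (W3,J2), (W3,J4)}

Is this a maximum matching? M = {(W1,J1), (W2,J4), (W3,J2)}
Yes, size 3 is maximum

Proposed matching has size 3.
Maximum matching size for this graph: 3.

This is a maximum matching.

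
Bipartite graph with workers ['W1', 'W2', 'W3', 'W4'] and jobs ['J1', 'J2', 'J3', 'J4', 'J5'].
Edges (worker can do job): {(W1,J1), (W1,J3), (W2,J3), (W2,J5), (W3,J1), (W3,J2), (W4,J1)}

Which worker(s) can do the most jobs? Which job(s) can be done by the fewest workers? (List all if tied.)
Most versatile: W1, W2, W3 (2 jobs); Least covered: J4 (0 workers)

Worker degrees (jobs they can do): W1:2, W2:2, W3:2, W4:1
Job degrees (workers who can do it): J1:3, J2:1, J3:2, J4:0, J5:1

Maximum worker degree is 2, achieved by: W1, W2, W3
Minimum job degree is 0, achieved by: J4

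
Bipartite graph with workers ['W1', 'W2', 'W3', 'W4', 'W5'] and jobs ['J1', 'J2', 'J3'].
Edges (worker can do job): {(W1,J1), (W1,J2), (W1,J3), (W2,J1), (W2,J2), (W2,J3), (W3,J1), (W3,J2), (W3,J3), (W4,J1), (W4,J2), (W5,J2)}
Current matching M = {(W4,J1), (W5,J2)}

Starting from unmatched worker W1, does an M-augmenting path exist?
Yes: W1 → J3

An M-augmenting path alternates non-matching / matching edges, starting and ending at unmatched vertices.
Path: W1 → J3
(J3 is unmatched in M, so the path is augmenting.)
Flipping edges along this path would increase |M| from 2 to 3.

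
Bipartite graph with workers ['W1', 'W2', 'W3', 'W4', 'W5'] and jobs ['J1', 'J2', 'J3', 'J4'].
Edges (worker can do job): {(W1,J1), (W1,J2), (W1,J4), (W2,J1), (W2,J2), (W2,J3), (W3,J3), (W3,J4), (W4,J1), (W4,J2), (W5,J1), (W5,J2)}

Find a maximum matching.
Matching: {(W2,J3), (W3,J4), (W4,J1), (W5,J2)}

Maximum matching (size 4):
  W2 → J3
  W3 → J4
  W4 → J1
  W5 → J2

Each worker is assigned to at most one job, and each job to at most one worker.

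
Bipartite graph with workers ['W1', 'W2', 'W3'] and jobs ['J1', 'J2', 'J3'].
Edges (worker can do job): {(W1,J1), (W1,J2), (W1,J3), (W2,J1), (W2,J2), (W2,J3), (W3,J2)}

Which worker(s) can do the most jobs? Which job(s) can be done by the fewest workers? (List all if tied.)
Most versatile: W1, W2 (3 jobs); Least covered: J1, J3 (2 workers)

Worker degrees (jobs they can do): W1:3, W2:3, W3:1
Job degrees (workers who can do it): J1:2, J2:3, J3:2

Maximum worker degree is 3, achieved by: W1, W2
Minimum job degree is 2, achieved by: J1, J3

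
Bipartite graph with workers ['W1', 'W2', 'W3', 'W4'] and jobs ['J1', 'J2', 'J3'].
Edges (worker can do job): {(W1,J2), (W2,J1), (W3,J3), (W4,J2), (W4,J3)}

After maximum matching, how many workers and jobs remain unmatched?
Unmatched: 1 workers, 0 jobs

Maximum matching size: 3
Workers: 4 total, 3 matched, 1 unmatched
Jobs: 3 total, 3 matched, 0 unmatched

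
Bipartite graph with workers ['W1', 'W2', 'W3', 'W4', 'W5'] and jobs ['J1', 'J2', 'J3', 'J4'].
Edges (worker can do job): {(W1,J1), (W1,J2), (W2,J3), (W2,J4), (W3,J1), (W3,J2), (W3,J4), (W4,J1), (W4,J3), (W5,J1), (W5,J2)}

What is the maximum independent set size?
Maximum independent set = 5

By König's theorem:
- Min vertex cover = Max matching = 4
- Max independent set = Total vertices - Min vertex cover
- Max independent set = 9 - 4 = 5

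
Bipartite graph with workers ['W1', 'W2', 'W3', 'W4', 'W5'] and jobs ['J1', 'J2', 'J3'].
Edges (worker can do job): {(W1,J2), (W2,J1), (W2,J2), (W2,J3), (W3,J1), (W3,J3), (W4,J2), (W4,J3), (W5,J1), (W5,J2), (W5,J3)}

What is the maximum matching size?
Maximum matching size = 3

Maximum matching: {(W2,J1), (W3,J3), (W5,J2)}
Size: 3

This assigns 3 workers to 3 distinct jobs.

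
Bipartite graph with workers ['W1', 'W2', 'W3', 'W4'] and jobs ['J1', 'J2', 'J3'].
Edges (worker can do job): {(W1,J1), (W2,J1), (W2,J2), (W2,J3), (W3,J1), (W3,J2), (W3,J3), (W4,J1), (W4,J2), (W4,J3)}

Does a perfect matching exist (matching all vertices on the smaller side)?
Yes, perfect matching exists (size 3)

Perfect matching: {(W1,J1), (W3,J2), (W4,J3)}
All 3 vertices on the smaller side are matched.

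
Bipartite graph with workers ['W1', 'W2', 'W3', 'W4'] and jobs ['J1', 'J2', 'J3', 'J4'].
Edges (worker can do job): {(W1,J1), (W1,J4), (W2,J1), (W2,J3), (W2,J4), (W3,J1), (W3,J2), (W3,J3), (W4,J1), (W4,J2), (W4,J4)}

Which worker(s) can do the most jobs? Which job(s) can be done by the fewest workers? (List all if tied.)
Most versatile: W2, W3, W4 (3 jobs); Least covered: J2, J3 (2 workers)

Worker degrees (jobs they can do): W1:2, W2:3, W3:3, W4:3
Job degrees (workers who can do it): J1:4, J2:2, J3:2, J4:3

Maximum worker degree is 3, achieved by: W2, W3, W4
Minimum job degree is 2, achieved by: J2, J3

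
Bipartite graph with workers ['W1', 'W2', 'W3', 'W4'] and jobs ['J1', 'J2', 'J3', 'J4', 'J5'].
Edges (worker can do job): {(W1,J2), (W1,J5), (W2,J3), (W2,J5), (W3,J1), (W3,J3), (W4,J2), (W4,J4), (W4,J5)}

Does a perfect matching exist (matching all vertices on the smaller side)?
Yes, perfect matching exists (size 4)

Perfect matching: {(W1,J2), (W2,J5), (W3,J3), (W4,J4)}
All 4 vertices on the smaller side are matched.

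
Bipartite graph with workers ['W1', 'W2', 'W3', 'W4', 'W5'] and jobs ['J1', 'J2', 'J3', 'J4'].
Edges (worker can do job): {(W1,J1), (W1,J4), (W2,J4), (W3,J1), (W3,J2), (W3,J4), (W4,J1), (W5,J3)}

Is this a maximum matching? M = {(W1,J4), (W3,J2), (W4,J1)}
No, size 3 is not maximum

Proposed matching has size 3.
Maximum matching size for this graph: 4.

This is NOT maximum - can be improved to size 4.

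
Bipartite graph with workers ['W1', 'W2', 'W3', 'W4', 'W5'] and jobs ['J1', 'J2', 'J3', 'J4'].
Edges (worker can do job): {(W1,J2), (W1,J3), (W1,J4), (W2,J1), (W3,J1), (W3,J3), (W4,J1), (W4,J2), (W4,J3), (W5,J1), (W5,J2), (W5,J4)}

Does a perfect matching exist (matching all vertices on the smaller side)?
Yes, perfect matching exists (size 4)

Perfect matching: {(W1,J4), (W3,J1), (W4,J3), (W5,J2)}
All 4 vertices on the smaller side are matched.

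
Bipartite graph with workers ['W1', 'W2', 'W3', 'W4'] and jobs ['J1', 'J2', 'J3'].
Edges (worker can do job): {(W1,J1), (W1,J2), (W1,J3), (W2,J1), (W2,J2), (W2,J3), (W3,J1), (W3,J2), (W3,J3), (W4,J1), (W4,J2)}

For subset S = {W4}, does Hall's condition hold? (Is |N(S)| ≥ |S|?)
Yes: |N(S)| = 2, |S| = 1

Subset S = {W4}
Neighbors N(S) = {J1, J2}

|N(S)| = 2, |S| = 1
Hall's condition: |N(S)| ≥ |S| is satisfied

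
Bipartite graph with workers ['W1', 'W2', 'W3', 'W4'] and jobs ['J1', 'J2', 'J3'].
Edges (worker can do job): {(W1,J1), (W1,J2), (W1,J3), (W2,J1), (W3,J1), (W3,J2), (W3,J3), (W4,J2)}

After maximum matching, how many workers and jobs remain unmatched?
Unmatched: 1 workers, 0 jobs

Maximum matching size: 3
Workers: 4 total, 3 matched, 1 unmatched
Jobs: 3 total, 3 matched, 0 unmatched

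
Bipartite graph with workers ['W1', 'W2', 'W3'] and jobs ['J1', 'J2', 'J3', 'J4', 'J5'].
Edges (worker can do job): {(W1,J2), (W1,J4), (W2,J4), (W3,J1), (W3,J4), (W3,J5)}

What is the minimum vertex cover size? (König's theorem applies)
Minimum vertex cover size = 3

By König's theorem: in bipartite graphs,
min vertex cover = max matching = 3

Maximum matching has size 3, so minimum vertex cover also has size 3.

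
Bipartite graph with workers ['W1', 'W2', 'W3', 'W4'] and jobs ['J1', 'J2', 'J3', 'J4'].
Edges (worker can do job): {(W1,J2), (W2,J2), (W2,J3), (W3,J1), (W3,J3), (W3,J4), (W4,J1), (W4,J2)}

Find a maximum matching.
Matching: {(W1,J2), (W2,J3), (W3,J4), (W4,J1)}

Maximum matching (size 4):
  W1 → J2
  W2 → J3
  W3 → J4
  W4 → J1

Each worker is assigned to at most one job, and each job to at most one worker.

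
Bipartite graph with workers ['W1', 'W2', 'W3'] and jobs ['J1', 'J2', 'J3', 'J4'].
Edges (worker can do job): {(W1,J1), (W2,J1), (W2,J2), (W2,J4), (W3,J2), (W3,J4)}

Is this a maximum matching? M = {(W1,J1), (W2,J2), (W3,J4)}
Yes, size 3 is maximum

Proposed matching has size 3.
Maximum matching size for this graph: 3.

This is a maximum matching.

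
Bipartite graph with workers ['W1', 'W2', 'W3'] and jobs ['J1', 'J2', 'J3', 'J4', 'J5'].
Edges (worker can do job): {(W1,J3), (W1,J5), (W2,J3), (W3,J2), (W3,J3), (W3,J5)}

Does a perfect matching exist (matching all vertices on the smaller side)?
Yes, perfect matching exists (size 3)

Perfect matching: {(W1,J5), (W2,J3), (W3,J2)}
All 3 vertices on the smaller side are matched.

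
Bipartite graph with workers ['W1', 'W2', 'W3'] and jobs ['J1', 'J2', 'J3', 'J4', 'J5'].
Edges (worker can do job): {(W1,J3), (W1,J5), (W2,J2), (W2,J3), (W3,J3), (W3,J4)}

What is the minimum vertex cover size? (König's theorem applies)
Minimum vertex cover size = 3

By König's theorem: in bipartite graphs,
min vertex cover = max matching = 3

Maximum matching has size 3, so minimum vertex cover also has size 3.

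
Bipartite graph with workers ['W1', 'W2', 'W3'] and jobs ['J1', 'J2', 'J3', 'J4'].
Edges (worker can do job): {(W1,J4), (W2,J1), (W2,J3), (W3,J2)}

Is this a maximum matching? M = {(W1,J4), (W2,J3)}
No, size 2 is not maximum

Proposed matching has size 2.
Maximum matching size for this graph: 3.

This is NOT maximum - can be improved to size 3.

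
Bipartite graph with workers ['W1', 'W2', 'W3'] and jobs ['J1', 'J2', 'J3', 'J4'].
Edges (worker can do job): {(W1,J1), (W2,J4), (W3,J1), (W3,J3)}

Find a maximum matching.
Matching: {(W1,J1), (W2,J4), (W3,J3)}

Maximum matching (size 3):
  W1 → J1
  W2 → J4
  W3 → J3

Each worker is assigned to at most one job, and each job to at most one worker.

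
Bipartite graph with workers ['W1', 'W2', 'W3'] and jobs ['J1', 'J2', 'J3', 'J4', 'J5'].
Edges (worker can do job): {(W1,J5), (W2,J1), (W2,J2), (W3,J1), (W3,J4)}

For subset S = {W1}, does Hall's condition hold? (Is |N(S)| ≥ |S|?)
Yes: |N(S)| = 1, |S| = 1

Subset S = {W1}
Neighbors N(S) = {J5}

|N(S)| = 1, |S| = 1
Hall's condition: |N(S)| ≥ |S| is satisfied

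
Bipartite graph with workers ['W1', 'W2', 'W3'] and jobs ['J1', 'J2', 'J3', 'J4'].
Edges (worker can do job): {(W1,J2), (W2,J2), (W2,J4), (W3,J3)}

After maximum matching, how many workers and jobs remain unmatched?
Unmatched: 0 workers, 1 jobs

Maximum matching size: 3
Workers: 3 total, 3 matched, 0 unmatched
Jobs: 4 total, 3 matched, 1 unmatched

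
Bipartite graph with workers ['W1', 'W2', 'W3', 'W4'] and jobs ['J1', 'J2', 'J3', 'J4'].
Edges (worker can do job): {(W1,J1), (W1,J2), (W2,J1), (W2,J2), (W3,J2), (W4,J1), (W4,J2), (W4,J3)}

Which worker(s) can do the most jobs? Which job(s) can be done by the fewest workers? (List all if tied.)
Most versatile: W4 (3 jobs); Least covered: J4 (0 workers)

Worker degrees (jobs they can do): W1:2, W2:2, W3:1, W4:3
Job degrees (workers who can do it): J1:3, J2:4, J3:1, J4:0

Maximum worker degree is 3, achieved by: W4
Minimum job degree is 0, achieved by: J4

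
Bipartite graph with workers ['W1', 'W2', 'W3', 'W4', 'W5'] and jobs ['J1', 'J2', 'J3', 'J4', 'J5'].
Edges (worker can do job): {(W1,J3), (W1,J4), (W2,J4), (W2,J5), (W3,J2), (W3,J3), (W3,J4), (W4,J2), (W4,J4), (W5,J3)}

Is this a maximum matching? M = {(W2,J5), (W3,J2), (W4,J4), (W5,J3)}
Yes, size 4 is maximum

Proposed matching has size 4.
Maximum matching size for this graph: 4.

This is a maximum matching.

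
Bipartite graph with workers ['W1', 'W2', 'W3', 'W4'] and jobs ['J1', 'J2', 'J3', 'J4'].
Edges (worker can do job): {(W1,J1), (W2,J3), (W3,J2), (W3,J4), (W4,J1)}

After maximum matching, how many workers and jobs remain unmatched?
Unmatched: 1 workers, 1 jobs

Maximum matching size: 3
Workers: 4 total, 3 matched, 1 unmatched
Jobs: 4 total, 3 matched, 1 unmatched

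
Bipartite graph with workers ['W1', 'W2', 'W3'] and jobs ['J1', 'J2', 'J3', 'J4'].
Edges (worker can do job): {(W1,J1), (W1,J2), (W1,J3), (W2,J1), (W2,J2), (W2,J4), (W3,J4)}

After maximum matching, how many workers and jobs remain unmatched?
Unmatched: 0 workers, 1 jobs

Maximum matching size: 3
Workers: 3 total, 3 matched, 0 unmatched
Jobs: 4 total, 3 matched, 1 unmatched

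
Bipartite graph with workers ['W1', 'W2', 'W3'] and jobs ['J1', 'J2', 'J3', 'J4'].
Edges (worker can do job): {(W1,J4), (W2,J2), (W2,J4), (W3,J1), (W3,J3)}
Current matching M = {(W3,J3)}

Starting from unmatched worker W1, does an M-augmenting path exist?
Yes: W1 → J4

An M-augmenting path alternates non-matching / matching edges, starting and ending at unmatched vertices.
Path: W1 → J4
(J4 is unmatched in M, so the path is augmenting.)
Flipping edges along this path would increase |M| from 1 to 2.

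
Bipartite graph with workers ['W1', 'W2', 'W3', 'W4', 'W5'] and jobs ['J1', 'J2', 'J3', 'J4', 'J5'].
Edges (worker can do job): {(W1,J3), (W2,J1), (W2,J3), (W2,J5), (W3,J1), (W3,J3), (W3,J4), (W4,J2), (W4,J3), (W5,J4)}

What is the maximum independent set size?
Maximum independent set = 5

By König's theorem:
- Min vertex cover = Max matching = 5
- Max independent set = Total vertices - Min vertex cover
- Max independent set = 10 - 5 = 5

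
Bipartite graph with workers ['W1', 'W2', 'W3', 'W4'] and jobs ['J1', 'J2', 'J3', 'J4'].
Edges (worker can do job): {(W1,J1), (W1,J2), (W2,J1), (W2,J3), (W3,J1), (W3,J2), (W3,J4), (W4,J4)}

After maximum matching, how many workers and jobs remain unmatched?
Unmatched: 0 workers, 0 jobs

Maximum matching size: 4
Workers: 4 total, 4 matched, 0 unmatched
Jobs: 4 total, 4 matched, 0 unmatched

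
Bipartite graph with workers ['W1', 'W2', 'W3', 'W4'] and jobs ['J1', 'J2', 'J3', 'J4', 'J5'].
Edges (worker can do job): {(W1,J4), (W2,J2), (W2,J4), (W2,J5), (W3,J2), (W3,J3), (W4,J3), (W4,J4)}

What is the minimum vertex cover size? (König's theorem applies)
Minimum vertex cover size = 4

By König's theorem: in bipartite graphs,
min vertex cover = max matching = 4

Maximum matching has size 4, so minimum vertex cover also has size 4.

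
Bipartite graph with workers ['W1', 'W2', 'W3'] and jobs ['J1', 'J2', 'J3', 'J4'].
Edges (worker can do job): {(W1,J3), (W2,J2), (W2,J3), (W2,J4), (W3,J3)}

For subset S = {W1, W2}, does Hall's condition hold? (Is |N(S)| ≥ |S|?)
Yes: |N(S)| = 3, |S| = 2

Subset S = {W1, W2}
Neighbors N(S) = {J2, J3, J4}

|N(S)| = 3, |S| = 2
Hall's condition: |N(S)| ≥ |S| is satisfied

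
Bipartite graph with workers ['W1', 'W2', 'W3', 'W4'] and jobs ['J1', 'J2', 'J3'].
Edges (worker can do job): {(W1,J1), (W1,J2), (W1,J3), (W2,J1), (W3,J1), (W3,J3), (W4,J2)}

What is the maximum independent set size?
Maximum independent set = 4

By König's theorem:
- Min vertex cover = Max matching = 3
- Max independent set = Total vertices - Min vertex cover
- Max independent set = 7 - 3 = 4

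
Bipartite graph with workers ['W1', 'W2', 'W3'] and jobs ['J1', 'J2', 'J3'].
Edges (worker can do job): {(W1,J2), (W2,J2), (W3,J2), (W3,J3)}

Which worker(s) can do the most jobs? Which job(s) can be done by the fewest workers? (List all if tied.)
Most versatile: W3 (2 jobs); Least covered: J1 (0 workers)

Worker degrees (jobs they can do): W1:1, W2:1, W3:2
Job degrees (workers who can do it): J1:0, J2:3, J3:1

Maximum worker degree is 2, achieved by: W3
Minimum job degree is 0, achieved by: J1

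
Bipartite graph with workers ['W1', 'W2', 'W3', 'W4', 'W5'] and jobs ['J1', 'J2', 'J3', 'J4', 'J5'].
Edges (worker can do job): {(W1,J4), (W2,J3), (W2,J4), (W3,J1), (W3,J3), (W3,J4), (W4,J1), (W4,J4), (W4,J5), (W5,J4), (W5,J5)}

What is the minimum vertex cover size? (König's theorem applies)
Minimum vertex cover size = 4

By König's theorem: in bipartite graphs,
min vertex cover = max matching = 4

Maximum matching has size 4, so minimum vertex cover also has size 4.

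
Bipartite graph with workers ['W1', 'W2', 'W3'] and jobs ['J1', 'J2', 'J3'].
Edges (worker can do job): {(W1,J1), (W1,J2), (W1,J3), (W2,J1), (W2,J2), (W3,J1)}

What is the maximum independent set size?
Maximum independent set = 3

By König's theorem:
- Min vertex cover = Max matching = 3
- Max independent set = Total vertices - Min vertex cover
- Max independent set = 6 - 3 = 3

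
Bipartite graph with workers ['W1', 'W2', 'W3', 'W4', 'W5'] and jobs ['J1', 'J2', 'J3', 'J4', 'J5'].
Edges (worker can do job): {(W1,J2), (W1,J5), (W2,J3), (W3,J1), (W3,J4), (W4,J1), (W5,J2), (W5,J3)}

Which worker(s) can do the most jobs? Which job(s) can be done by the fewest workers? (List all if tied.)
Most versatile: W1, W3, W5 (2 jobs); Least covered: J4, J5 (1 workers)

Worker degrees (jobs they can do): W1:2, W2:1, W3:2, W4:1, W5:2
Job degrees (workers who can do it): J1:2, J2:2, J3:2, J4:1, J5:1

Maximum worker degree is 2, achieved by: W1, W3, W5
Minimum job degree is 1, achieved by: J4, J5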